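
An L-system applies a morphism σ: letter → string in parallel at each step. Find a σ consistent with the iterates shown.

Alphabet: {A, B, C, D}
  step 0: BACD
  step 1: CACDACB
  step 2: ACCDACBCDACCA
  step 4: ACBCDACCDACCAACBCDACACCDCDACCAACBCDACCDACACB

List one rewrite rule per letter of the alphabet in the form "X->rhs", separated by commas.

A->CD, B->CA, C->AC, D->B

  step 1 ⇒ step 2: CACDACB ⇒ AC·CD·AC·B·CD·AC·CA
    A ↦ CD
    B ↦ CA
    C ↦ AC
    D ↦ B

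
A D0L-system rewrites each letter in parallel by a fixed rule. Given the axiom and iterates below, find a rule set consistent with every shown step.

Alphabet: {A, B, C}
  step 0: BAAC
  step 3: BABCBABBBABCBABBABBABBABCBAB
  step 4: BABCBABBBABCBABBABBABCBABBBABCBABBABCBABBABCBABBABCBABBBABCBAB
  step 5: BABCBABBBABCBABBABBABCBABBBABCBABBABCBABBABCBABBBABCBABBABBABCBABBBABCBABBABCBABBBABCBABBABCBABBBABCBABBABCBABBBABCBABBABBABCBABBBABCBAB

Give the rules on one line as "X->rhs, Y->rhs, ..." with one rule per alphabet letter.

  step 4 ⇒ step 5: BABCBABBBABCBABBABBABCBABBBABCBABBABCBABBABCBABBABCBABBBABCBAB ⇒ BAB·C·BAB·B·BAB·C·BAB·BAB·BAB·C·BAB·B·BAB·C·BAB·BAB·C·BAB·BAB·C·BAB·B·BAB·C·BAB·BAB·BAB·C·BAB·B·BAB·C·BAB·BAB·C·BAB·B·BAB·C·BAB·BAB·C·BAB·B·BAB·C·BAB·BAB·C·BAB·B·BAB·C·BAB·BAB·BAB·C·BAB·B·BAB·C·BAB
    A ↦ C
    B ↦ BAB
    C ↦ B

A->C, B->BAB, C->B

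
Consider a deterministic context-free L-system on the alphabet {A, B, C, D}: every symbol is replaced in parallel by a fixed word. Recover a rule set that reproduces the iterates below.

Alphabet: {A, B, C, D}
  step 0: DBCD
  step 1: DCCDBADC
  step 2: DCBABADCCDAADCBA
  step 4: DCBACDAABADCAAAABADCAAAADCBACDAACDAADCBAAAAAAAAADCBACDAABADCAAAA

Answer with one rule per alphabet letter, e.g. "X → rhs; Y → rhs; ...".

  step 1 ⇒ step 2: DCCDBADC ⇒ DC·BA·BA·DC·CD·AA·DC·BA
    A ↦ AA
    B ↦ CD
    C ↦ BA
    D ↦ DC

A->AA, B->CD, C->BA, D->DC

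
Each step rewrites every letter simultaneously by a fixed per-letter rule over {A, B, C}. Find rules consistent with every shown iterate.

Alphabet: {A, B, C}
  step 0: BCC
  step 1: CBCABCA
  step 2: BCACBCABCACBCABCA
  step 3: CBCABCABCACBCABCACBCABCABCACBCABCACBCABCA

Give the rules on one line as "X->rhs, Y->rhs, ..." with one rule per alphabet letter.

  step 2 ⇒ step 3: BCACBCABCACBCABCA ⇒ C·BCA·BCA·BCA·C·BCA·BCA·C·BCA·BCA·BCA·C·BCA·BCA·C·BCA·BCA
    A ↦ BCA
    B ↦ C
    C ↦ BCA

A->BCA, B->C, C->BCA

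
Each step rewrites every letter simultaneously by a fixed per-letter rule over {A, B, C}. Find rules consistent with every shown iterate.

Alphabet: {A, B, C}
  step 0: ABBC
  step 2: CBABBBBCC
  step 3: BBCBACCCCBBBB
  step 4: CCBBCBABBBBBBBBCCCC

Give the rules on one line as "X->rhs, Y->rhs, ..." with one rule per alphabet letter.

A->BA, B->C, C->BB

  step 3 ⇒ step 4: BBCBACCCCBBBB ⇒ C·C·BB·C·BA·BB·BB·BB·BB·C·C·C·C
    A ↦ BA
    B ↦ C
    C ↦ BB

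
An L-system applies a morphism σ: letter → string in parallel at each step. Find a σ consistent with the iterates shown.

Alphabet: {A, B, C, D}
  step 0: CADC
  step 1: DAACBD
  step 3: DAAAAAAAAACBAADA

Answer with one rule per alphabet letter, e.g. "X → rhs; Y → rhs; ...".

  step 0 ⇒ step 1: CADC ⇒ D·AA·CB·D
    A ↦ AA
    C ↦ D
    D ↦ CB
    B ↦ A  (constrained at step 1)

A->AA, B->A, C->D, D->CB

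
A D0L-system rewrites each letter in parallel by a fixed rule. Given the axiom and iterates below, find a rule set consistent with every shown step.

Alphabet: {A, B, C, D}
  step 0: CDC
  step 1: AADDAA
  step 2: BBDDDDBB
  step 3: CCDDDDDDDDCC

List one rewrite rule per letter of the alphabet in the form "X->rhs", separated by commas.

  step 2 ⇒ step 3: BBDDDDBB ⇒ C·C·DD·DD·DD·DD·C·C
    B ↦ C
    D ↦ DD
  step 1 ⇒ step 2: AADDAA ⇒ B·B·DD·DD·B·B
    A ↦ B
  step 0 ⇒ step 1: CDC ⇒ AA·DD·AA
    C ↦ AA

A->B, B->C, C->AA, D->DD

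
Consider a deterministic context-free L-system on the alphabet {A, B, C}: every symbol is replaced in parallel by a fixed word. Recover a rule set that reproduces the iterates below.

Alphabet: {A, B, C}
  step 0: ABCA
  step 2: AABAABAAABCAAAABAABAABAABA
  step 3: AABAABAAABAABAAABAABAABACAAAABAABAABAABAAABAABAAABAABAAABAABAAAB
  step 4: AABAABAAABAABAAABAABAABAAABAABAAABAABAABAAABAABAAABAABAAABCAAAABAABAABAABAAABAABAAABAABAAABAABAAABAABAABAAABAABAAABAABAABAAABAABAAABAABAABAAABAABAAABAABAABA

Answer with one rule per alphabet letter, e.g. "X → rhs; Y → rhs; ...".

  step 3 ⇒ step 4: AABAABAAABAABAAABAABAABACAAAABAABAABAABAAABAABAAABAABAAABAABAAAB ⇒ AAB·AAB·A·AAB·AAB·A·AAB·AAB·AAB·A·AAB·AAB·A·AAB·AAB·AAB·A·AAB·AAB·A·AAB·AAB·A·AAB·CAA·AAB·AAB·AAB·AAB·A·AAB·AAB·A·AAB·AAB·A·AAB·AAB·A·AAB·AAB·AAB·A·AAB·AAB·A·AAB·AAB·AAB·A·AAB·AAB·A·AAB·AAB·AAB·A·AAB·AAB·A·AAB·AAB·AAB·A
    A ↦ AAB
    B ↦ A
    C ↦ CAA

A->AAB, B->A, C->CAA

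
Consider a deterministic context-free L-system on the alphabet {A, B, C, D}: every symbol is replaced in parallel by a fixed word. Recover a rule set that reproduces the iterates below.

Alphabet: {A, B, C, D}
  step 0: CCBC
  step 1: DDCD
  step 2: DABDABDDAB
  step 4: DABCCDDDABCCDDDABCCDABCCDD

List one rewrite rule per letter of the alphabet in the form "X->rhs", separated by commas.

A->C, B->C, C->D, D->DAB

  step 1 ⇒ step 2: DDCD ⇒ DAB·DAB·D·DAB
    C ↦ D
    D ↦ DAB
    A ↦ C  (constrained at step 2)
  step 0 ⇒ step 1: CCBC ⇒ D·D·C·D
    B ↦ C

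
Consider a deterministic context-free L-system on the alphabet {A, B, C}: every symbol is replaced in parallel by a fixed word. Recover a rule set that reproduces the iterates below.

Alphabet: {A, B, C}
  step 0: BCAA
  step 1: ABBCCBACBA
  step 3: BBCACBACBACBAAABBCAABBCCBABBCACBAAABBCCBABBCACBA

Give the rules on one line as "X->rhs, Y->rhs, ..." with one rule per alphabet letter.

A->CBA, B->A, C->BBC

  step 0 ⇒ step 1: BCAA ⇒ A·BBC·CBA·CBA
    A ↦ CBA
    B ↦ A
    C ↦ BBC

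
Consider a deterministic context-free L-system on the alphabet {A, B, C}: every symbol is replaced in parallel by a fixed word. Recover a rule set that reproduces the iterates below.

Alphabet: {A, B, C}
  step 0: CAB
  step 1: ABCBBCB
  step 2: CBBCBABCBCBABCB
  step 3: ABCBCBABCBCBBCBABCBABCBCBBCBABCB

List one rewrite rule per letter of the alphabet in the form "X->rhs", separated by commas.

  step 2 ⇒ step 3: CBBCBABCBCBABCB ⇒ AB·CB·CB·AB·CB·CBB·CB·AB·CB·AB·CB·CBB·CB·AB·CB
    A ↦ CBB
    B ↦ CB
    C ↦ AB

A->CBB, B->CB, C->AB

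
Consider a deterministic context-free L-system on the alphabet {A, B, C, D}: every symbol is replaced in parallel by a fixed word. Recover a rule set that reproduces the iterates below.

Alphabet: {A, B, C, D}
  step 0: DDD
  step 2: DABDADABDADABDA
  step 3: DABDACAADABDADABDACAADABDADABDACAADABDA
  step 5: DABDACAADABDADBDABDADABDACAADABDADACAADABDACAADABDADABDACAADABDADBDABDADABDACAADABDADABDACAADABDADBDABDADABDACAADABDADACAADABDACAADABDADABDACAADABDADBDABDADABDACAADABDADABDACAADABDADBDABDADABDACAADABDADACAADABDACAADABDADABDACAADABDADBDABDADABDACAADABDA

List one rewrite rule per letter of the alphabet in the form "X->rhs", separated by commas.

A->BDA, B->CAA, C->D, D->DA

  step 2 ⇒ step 3: DABDADABDADABDA ⇒ DA·BDA·CAA·DA·BDA·DA·BDA·CAA·DA·BDA·DA·BDA·CAA·DA·BDA
    A ↦ BDA
    B ↦ CAA
    D ↦ DA
    C ↦ D  (constrained at step 3)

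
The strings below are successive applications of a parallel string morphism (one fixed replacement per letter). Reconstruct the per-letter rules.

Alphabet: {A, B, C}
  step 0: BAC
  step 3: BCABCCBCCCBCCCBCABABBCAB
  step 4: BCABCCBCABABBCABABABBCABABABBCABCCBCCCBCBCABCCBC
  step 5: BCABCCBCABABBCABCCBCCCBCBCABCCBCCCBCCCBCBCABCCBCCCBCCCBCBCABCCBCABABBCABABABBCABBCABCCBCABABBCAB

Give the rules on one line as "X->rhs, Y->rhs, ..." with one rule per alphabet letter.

A->CC, B->BC, C->AB

  step 4 ⇒ step 5: BCABCCBCABABBCABABABBCABABABBCABCCBCCCBCBCABCCBC ⇒ BC·AB·CC·BC·AB·AB·BC·AB·CC·BC·CC·BC·BC·AB·CC·BC·CC·BC·CC·BC·BC·AB·CC·BC·CC·BC·CC·BC·BC·AB·CC·BC·AB·AB·BC·AB·AB·AB·BC·AB·BC·AB·CC·BC·AB·AB·BC·AB
    A ↦ CC
    B ↦ BC
    C ↦ AB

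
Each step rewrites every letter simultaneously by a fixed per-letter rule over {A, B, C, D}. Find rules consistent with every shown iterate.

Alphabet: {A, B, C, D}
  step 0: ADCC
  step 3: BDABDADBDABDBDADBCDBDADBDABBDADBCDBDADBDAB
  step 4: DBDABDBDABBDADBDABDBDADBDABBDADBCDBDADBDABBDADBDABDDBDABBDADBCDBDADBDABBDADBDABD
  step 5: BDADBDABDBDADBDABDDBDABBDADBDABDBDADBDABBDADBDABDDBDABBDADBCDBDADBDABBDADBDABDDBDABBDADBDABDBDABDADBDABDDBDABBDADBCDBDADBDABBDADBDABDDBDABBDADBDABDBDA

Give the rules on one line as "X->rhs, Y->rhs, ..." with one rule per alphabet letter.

  step 4 ⇒ step 5: DBDABDBDABBDADBDABDBDADBDABBDADBCDBDADBDABBDADBDABDDBDABBDADBCDBDADBDABBDADBDABD ⇒ BDA·D·BDA·B·D·BDA·D·BDA·B·D·D·BDA·B·BDA·D·BDA·B·D·BDA·D·BDA·B·BDA·D·BDA·B·D·D·BDA·B·BDA·D·BCD·BDA·D·BDA·B·BDA·D·BDA·B·D·D·BDA·B·BDA·D·BDA·B·D·BDA·BDA·D·BDA·B·D·D·BDA·B·BDA·D·BCD·BDA·D·BDA·B·BDA·D·BDA·B·D·D·BDA·B·BDA·D·BDA·B·D·BDA
    A ↦ B
    B ↦ D
    C ↦ BCD
    D ↦ BDA

A->B, B->D, C->BCD, D->BDA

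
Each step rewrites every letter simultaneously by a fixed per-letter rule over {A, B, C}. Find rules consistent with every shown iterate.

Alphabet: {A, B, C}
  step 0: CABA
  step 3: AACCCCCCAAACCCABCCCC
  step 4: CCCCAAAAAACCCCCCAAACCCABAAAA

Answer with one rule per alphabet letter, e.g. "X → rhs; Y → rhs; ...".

A->CC, B->CAB, C->A

  step 3 ⇒ step 4: AACCCCCCAAACCCABCCCC ⇒ CC·CC·A·A·A·A·A·A·CC·CC·CC·A·A·A·CC·CAB·A·A·A·A
    A ↦ CC
    B ↦ CAB
    C ↦ A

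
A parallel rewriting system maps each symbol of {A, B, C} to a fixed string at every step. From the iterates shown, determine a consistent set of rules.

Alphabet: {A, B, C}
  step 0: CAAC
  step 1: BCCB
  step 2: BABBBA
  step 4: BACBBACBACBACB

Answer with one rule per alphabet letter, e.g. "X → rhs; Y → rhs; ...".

  step 1 ⇒ step 2: BCCB ⇒ BA·B·B·BA
    B ↦ BA
    C ↦ B
  step 0 ⇒ step 1: CAAC ⇒ B·C·C·B
    A ↦ C

A->C, B->BA, C->B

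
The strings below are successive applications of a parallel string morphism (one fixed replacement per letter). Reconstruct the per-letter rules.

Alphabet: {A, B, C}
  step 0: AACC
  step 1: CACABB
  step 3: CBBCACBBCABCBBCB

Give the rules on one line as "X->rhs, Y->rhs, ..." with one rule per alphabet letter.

  step 0 ⇒ step 1: AACC ⇒ CA·CA·B·B
    A ↦ CA
    C ↦ B
    B ↦ CB  (constrained at step 1)

A->CA, B->CB, C->B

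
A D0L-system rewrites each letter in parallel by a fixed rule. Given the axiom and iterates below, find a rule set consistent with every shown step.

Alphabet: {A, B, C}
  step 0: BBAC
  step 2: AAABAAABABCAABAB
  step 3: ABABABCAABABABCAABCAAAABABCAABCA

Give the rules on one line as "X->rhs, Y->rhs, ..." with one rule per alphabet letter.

A->AB, B->CA, C->AA

  step 2 ⇒ step 3: AAABAAABABCAABAB ⇒ AB·AB·AB·CA·AB·AB·AB·CA·AB·CA·AA·AB·AB·CA·AB·CA
    A ↦ AB
    B ↦ CA
    C ↦ AA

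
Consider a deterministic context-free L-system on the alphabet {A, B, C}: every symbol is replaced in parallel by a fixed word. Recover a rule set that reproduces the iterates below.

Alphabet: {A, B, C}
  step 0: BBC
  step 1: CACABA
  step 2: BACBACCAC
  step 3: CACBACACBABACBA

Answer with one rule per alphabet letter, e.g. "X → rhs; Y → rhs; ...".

  step 2 ⇒ step 3: BACBACCAC ⇒ CA·C·BA·CA·C·BA·BA·C·BA
    A ↦ C
    B ↦ CA
    C ↦ BA

A->C, B->CA, C->BA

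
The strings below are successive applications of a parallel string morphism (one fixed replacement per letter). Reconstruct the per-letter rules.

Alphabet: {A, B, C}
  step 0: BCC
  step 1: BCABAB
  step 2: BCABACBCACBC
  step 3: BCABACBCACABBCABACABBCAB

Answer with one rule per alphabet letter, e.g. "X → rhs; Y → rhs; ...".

  step 2 ⇒ step 3: BCABACBCACBC ⇒ BC·AB·AC·BC·AC·AB·BC·AB·AC·AB·BC·AB
    A ↦ AC
    B ↦ BC
    C ↦ AB

A->AC, B->BC, C->AB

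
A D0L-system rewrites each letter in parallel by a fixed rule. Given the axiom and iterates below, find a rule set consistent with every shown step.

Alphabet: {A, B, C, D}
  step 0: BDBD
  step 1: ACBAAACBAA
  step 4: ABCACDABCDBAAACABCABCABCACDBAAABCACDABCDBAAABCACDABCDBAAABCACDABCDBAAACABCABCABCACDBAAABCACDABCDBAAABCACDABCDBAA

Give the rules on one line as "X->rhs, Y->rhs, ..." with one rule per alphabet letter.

  step 0 ⇒ step 1: BDBD ⇒ AC·BAA·AC·BAA
    B ↦ AC
    D ↦ BAA
    A ↦ ABC  (constrained at step 1)
    C ↦ D  (constrained at step 1)

A->ABC, B->AC, C->D, D->BAA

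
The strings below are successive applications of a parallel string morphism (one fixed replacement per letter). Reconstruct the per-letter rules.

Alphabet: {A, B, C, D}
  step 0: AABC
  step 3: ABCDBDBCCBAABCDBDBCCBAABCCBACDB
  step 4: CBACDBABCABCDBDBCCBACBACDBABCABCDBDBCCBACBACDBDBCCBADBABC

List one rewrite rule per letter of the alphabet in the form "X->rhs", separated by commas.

A->CBA, B->C, C->DB, D->AB

  step 3 ⇒ step 4: ABCDBDBCCBAABCDBDBCCBAABCCBACDB ⇒ CBA·C·DB·AB·C·AB·C·DB·DB·C·CBA·CBA·C·DB·AB·C·AB·C·DB·DB·C·CBA·CBA·C·DB·DB·C·CBA·DB·AB·C
    A ↦ CBA
    B ↦ C
    C ↦ DB
    D ↦ AB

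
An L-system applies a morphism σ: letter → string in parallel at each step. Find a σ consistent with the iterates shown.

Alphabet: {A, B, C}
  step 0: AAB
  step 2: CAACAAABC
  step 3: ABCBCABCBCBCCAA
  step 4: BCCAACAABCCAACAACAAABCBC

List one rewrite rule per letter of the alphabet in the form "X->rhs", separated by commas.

A->BC, B->CA, C->A

  step 3 ⇒ step 4: ABCBCABCBCBCCAA ⇒ BC·CA·A·CA·A·BC·CA·A·CA·A·CA·A·A·BC·BC
    A ↦ BC
    B ↦ CA
    C ↦ A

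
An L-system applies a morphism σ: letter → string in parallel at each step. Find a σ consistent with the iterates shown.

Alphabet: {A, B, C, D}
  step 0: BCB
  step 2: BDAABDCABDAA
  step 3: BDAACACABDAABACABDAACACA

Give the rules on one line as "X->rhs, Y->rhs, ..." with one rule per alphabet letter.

A->CA, B->BD, C->BA, D->AA

  step 2 ⇒ step 3: BDAABDCABDAA ⇒ BD·AA·CA·CA·BD·AA·BA·CA·BD·AA·CA·CA
    A ↦ CA
    B ↦ BD
    C ↦ BA
    D ↦ AA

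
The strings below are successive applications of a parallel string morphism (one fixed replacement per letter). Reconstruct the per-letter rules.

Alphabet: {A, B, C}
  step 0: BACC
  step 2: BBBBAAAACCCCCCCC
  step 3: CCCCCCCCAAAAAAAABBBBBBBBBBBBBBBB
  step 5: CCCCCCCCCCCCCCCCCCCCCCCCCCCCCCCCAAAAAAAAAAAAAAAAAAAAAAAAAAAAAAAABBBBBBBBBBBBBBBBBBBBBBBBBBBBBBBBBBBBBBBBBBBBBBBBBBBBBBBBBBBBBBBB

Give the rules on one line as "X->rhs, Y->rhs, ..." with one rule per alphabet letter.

A->AA, B->CC, C->BB

  step 2 ⇒ step 3: BBBBAAAACCCCCCCC ⇒ CC·CC·CC·CC·AA·AA·AA·AA·BB·BB·BB·BB·BB·BB·BB·BB
    A ↦ AA
    B ↦ CC
    C ↦ BB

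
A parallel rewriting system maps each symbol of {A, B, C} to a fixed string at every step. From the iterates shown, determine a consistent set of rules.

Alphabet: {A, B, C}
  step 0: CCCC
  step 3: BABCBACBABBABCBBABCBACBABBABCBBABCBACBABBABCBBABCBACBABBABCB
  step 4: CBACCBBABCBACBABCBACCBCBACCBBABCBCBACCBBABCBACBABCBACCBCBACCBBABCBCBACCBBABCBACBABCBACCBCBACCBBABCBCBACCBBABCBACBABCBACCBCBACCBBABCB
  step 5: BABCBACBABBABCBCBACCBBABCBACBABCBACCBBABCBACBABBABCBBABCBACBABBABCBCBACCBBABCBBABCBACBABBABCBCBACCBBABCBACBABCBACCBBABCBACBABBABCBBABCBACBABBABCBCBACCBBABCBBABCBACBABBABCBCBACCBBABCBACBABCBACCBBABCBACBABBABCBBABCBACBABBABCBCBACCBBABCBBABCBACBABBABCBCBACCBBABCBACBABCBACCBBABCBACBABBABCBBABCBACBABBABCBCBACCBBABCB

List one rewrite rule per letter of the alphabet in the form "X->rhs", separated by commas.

A->AC, B->CB, C->BAB

  step 4 ⇒ step 5: CBACCBBABCBACBABCBACCBCBACCBBABCBCBACCBBABCBACBABCBACCBCBACCBBABCBCBACCBBABCBACBABCBACCBCBACCBBABCBCBACCBBABCBACBABCBACCBCBACCBBABCB ⇒ BAB·CB·AC·BAB·BAB·CB·CB·AC·CB·BAB·CB·AC·BAB·CB·AC·CB·BAB·CB·AC·BAB·BAB·CB·BAB·CB·AC·BAB·BAB·CB·CB·AC·CB·BAB·CB·BAB·CB·AC·BAB·BAB·CB·CB·AC·CB·BAB·CB·AC·BAB·CB·AC·CB·BAB·CB·AC·BAB·BAB·CB·BAB·CB·AC·BAB·BAB·CB·CB·AC·CB·BAB·CB·BAB·CB·AC·BAB·BAB·CB·CB·AC·CB·BAB·CB·AC·BAB·CB·AC·CB·BAB·CB·AC·BAB·BAB·CB·BAB·CB·AC·BAB·BAB·CB·CB·AC·CB·BAB·CB·BAB·CB·AC·BAB·BAB·CB·CB·AC·CB·BAB·CB·AC·BAB·CB·AC·CB·BAB·CB·AC·BAB·BAB·CB·BAB·CB·AC·BAB·BAB·CB·CB·AC·CB·BAB·CB
    A ↦ AC
    B ↦ CB
    C ↦ BAB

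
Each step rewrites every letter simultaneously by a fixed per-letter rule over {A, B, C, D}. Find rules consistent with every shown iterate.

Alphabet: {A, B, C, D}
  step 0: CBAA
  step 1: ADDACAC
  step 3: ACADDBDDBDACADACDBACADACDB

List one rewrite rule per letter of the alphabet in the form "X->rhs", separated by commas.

  step 0 ⇒ step 1: CBAA ⇒ AD·D·AC·AC
    A ↦ AC
    B ↦ D
    C ↦ AD
    D ↦ DB  (constrained at step 1)

A->AC, B->D, C->AD, D->DB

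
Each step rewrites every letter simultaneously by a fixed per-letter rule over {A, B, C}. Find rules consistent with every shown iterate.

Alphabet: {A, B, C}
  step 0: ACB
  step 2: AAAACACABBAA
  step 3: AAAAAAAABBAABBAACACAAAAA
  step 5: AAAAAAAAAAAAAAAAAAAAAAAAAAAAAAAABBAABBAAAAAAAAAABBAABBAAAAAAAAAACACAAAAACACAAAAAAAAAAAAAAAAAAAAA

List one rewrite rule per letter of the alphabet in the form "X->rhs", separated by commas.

  step 2 ⇒ step 3: AAAACACABBAA ⇒ AA·AA·AA·AA·BB·AA·BB·AA·CA·CA·AA·AA
    A ↦ AA
    B ↦ CA
    C ↦ BB

A->AA, B->CA, C->BB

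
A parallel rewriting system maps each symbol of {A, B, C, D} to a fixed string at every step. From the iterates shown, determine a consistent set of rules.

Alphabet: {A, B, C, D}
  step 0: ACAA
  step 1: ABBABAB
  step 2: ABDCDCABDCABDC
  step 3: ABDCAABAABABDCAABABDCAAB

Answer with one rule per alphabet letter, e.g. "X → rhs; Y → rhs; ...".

A->AB, B->DC, C->B, D->AA

  step 2 ⇒ step 3: ABDCDCABDCABDC ⇒ AB·DC·AA·B·AA·B·AB·DC·AA·B·AB·DC·AA·B
    A ↦ AB
    B ↦ DC
    C ↦ B
    D ↦ AA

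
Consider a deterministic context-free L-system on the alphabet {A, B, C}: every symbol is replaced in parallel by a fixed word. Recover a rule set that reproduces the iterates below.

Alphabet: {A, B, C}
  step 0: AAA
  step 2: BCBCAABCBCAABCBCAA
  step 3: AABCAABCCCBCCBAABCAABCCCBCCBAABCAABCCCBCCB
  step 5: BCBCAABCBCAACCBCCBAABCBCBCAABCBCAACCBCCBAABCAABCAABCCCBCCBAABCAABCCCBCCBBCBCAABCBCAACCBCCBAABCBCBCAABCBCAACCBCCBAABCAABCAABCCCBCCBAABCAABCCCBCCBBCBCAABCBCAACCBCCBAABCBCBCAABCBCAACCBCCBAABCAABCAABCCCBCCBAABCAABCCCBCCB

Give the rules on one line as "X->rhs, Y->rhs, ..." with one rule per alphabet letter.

  step 2 ⇒ step 3: BCBCAABCBCAABCBCAA ⇒ AA·BC·AA·BC·CCB·CCB·AA·BC·AA·BC·CCB·CCB·AA·BC·AA·BC·CCB·CCB
    A ↦ CCB
    B ↦ AA
    C ↦ BC

A->CCB, B->AA, C->BC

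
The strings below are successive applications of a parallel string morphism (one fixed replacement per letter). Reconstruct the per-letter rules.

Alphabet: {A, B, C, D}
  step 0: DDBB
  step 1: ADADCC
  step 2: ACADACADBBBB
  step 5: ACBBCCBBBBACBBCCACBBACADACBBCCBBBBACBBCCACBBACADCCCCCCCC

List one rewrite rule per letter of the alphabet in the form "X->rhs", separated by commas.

A->AC, B->C, C->BB, D->AD

  step 1 ⇒ step 2: ADADCC ⇒ AC·AD·AC·AD·BB·BB
    A ↦ AC
    C ↦ BB
    D ↦ AD
  step 0 ⇒ step 1: DDBB ⇒ AD·AD·C·C
    B ↦ C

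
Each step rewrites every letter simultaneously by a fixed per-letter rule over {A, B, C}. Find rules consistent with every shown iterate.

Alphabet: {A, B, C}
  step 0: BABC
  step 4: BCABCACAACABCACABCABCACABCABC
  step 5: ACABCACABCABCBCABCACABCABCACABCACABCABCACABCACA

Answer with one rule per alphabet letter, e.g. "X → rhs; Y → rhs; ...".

A->BC, B->AC, C->A

  step 4 ⇒ step 5: BCABCACAACABCACABCABCACABCABC ⇒ AC·A·BC·AC·A·BC·A·BC·BC·A·BC·AC·A·BC·A·BC·AC·A·BC·AC·A·BC·A·BC·AC·A·BC·AC·A
    A ↦ BC
    B ↦ AC
    C ↦ A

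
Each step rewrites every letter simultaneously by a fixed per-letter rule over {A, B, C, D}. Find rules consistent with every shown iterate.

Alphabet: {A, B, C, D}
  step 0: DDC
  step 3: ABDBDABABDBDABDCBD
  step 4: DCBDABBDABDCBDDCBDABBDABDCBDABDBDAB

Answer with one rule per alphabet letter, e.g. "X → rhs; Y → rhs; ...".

  step 3 ⇒ step 4: ABDBDABABDBDABDCBD ⇒ DC·BD·AB·BD·AB·DC·BD·DC·BD·AB·BD·AB·DC·BD·AB·D·BD·AB
    A ↦ DC
    B ↦ BD
    C ↦ D
    D ↦ AB

A->DC, B->BD, C->D, D->AB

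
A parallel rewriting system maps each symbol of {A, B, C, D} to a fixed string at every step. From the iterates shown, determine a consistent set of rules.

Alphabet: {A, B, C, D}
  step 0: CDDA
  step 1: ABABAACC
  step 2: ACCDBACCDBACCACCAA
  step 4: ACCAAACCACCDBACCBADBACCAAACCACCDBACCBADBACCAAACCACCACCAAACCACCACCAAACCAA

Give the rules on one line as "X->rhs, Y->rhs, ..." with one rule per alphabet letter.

  step 1 ⇒ step 2: ABABAACC ⇒ ACC·DB·ACC·DB·ACC·ACC·A·A
    A ↦ ACC
    B ↦ DB
    C ↦ A
  step 0 ⇒ step 1: CDDA ⇒ A·BA·BA·ACC
    D ↦ BA

A->ACC, B->DB, C->A, D->BA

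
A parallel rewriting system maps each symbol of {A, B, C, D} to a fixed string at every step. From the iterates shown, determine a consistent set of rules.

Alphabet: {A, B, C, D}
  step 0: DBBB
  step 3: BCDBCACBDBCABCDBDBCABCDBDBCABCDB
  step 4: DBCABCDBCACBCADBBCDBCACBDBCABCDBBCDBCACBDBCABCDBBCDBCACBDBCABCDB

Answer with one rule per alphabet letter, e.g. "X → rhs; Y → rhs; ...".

A->CB, B->DB, C->CA, D->BC

  step 3 ⇒ step 4: BCDBCACBDBCABCDBDBCABCDBDBCABCDB ⇒ DB·CA·BC·DB·CA·CB·CA·DB·BC·DB·CA·CB·DB·CA·BC·DB·BC·DB·CA·CB·DB·CA·BC·DB·BC·DB·CA·CB·DB·CA·BC·DB
    A ↦ CB
    B ↦ DB
    C ↦ CA
    D ↦ BC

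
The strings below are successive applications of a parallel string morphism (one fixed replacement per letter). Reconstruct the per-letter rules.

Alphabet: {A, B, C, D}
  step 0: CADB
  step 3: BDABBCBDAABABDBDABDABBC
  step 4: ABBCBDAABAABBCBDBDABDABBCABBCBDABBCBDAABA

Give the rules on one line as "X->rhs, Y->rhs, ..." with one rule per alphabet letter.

  step 3 ⇒ step 4: BDABBCBDAABABDBDABDABBC ⇒ A·BBC·BD·A·A·BA·A·BBC·BD·BD·A·BD·A·BBC·A·BBC·BD·A·BBC·BD·A·A·BA
    A ↦ BD
    B ↦ A
    C ↦ BA
    D ↦ BBC

A->BD, B->A, C->BA, D->BBC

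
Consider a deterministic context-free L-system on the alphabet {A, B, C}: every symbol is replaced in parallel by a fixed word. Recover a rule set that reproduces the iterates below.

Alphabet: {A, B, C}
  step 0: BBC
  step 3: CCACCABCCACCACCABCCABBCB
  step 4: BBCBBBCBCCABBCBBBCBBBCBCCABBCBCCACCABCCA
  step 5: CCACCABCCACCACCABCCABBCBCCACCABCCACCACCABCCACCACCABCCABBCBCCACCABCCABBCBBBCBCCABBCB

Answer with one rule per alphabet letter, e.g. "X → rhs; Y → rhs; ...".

A->CB, B->CCA, C->B

  step 4 ⇒ step 5: BBCBBBCBCCABBCBBBCBBBCBCCABBCBCCACCABCCA ⇒ CCA·CCA·B·CCA·CCA·CCA·B·CCA·B·B·CB·CCA·CCA·B·CCA·CCA·CCA·B·CCA·CCA·CCA·B·CCA·B·B·CB·CCA·CCA·B·CCA·B·B·CB·B·B·CB·CCA·B·B·CB
    A ↦ CB
    B ↦ CCA
    C ↦ B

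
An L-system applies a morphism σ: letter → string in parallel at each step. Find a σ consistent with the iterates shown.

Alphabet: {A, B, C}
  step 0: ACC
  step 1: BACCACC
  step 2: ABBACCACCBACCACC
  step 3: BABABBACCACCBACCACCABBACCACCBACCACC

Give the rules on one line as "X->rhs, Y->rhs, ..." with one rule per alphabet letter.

A->B, B->AB, C->ACC

  step 2 ⇒ step 3: ABBACCACCBACCACC ⇒ B·AB·AB·B·ACC·ACC·B·ACC·ACC·AB·B·ACC·ACC·B·ACC·ACC
    A ↦ B
    B ↦ AB
    C ↦ ACC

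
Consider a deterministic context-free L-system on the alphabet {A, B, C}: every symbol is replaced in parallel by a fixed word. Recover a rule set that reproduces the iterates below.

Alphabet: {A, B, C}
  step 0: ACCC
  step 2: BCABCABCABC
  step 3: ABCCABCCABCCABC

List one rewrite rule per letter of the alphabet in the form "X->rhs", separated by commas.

A->C, B->A, C->BC

  step 2 ⇒ step 3: BCABCABCABC ⇒ A·BC·C·A·BC·C·A·BC·C·A·BC
    A ↦ C
    B ↦ A
    C ↦ BC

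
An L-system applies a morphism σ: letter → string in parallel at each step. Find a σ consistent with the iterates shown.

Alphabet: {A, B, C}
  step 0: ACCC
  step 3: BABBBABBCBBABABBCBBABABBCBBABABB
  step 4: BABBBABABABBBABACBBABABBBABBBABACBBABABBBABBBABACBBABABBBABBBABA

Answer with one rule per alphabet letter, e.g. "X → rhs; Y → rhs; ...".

  step 3 ⇒ step 4: BABBBABBCBBABABBCBBABABBCBBABABB ⇒ BA·BB·BA·BA·BA·BB·BA·BA·CB·BA·BA·BB·BA·BB·BA·BA·CB·BA·BA·BB·BA·BB·BA·BA·CB·BA·BA·BB·BA·BB·BA·BA
    A ↦ BB
    B ↦ BA
    C ↦ CB

A->BB, B->BA, C->CB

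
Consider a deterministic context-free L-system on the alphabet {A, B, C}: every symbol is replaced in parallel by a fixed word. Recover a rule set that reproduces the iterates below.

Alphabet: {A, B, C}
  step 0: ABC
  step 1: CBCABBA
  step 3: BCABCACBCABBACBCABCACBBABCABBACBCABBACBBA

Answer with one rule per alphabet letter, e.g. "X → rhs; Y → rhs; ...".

A->C, B->BCA, C->BBA

  step 0 ⇒ step 1: ABC ⇒ C·BCA·BBA
    A ↦ C
    B ↦ BCA
    C ↦ BBA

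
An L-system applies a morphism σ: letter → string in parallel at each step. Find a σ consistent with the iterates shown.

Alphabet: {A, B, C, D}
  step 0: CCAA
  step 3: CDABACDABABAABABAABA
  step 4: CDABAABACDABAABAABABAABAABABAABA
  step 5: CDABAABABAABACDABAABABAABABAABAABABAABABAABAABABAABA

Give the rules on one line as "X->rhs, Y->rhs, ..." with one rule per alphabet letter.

A->BA, B->A, C->CD, D->A

  step 4 ⇒ step 5: CDABAABACDABAABAABABAABAABABAABA ⇒ CD·A·BA·A·BA·BA·A·BA·CD·A·BA·A·BA·BA·A·BA·BA·A·BA·A·BA·BA·A·BA·BA·A·BA·A·BA·BA·A·BA
    A ↦ BA
    B ↦ A
    C ↦ CD
    D ↦ A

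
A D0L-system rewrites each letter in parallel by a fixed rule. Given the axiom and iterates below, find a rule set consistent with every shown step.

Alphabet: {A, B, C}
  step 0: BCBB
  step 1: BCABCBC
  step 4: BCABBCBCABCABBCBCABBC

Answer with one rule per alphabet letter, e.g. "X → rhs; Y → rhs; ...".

A->B, B->BC, C->A

  step 0 ⇒ step 1: BCBB ⇒ BC·A·BC·BC
    B ↦ BC
    C ↦ A
    A ↦ B  (constrained at step 1)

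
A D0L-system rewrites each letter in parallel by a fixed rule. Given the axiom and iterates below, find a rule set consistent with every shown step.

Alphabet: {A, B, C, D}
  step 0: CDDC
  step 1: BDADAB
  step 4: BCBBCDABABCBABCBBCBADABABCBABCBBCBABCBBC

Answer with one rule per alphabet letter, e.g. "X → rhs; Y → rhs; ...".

A->BA, B->BC, C->B, D->DA

  step 0 ⇒ step 1: CDDC ⇒ B·DA·DA·B
    C ↦ B
    D ↦ DA
    A ↦ BA  (constrained at step 1)
    B ↦ BC  (constrained at step 1)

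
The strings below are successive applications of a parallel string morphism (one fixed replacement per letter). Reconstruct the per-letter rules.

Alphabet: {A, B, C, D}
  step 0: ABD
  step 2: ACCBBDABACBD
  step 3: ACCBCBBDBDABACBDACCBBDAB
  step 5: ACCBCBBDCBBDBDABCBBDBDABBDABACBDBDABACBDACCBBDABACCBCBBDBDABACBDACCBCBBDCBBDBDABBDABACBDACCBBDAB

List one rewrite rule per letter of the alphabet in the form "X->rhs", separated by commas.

A->AC, B->BD, C->CB, D->AB

  step 2 ⇒ step 3: ACCBBDABACBD ⇒ AC·CB·CB·BD·BD·AB·AC·BD·AC·CB·BD·AB
    A ↦ AC
    B ↦ BD
    C ↦ CB
    D ↦ AB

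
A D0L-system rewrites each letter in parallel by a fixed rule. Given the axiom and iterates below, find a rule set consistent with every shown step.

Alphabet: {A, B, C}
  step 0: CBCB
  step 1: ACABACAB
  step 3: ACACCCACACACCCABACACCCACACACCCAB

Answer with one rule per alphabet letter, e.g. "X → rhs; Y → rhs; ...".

A->CC, B->AB, C->AC

  step 0 ⇒ step 1: CBCB ⇒ AC·AB·AC·AB
    B ↦ AB
    C ↦ AC
    A ↦ CC  (constrained at step 1)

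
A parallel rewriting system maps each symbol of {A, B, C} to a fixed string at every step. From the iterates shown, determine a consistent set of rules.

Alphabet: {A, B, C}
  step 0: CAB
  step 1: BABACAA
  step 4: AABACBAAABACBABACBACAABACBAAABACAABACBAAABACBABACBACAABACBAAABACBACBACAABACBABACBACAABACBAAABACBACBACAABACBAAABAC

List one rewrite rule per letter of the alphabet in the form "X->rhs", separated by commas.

  step 0 ⇒ step 1: CAB ⇒ BA·BAC·AA
    A ↦ BAC
    B ↦ AA
    C ↦ BA

A->BAC, B->AA, C->BA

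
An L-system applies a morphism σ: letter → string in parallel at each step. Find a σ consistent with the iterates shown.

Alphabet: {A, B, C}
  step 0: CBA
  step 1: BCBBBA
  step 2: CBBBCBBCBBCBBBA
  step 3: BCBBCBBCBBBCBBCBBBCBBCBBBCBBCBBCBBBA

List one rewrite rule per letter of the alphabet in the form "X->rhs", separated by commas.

A->BA, B->CBB, C->B

  step 2 ⇒ step 3: CBBBCBBCBBCBBBA ⇒ B·CBB·CBB·CBB·B·CBB·CBB·B·CBB·CBB·B·CBB·CBB·CBB·BA
    A ↦ BA
    B ↦ CBB
    C ↦ B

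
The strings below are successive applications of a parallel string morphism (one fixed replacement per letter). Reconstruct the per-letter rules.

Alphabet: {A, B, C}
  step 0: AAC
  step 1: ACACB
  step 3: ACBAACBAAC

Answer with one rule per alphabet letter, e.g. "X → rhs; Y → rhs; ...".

  step 0 ⇒ step 1: AAC ⇒ AC·AC·B
    A ↦ AC
    C ↦ B
    B ↦ A  (constrained at step 1)

A->AC, B->A, C->B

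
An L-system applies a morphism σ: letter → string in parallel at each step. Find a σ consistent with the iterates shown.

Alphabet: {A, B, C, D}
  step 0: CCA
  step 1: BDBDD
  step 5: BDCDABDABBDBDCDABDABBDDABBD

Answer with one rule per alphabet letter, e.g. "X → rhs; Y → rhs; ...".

  step 0 ⇒ step 1: CCA ⇒ BD·BD·D
    A ↦ D
    C ↦ BD
    B ↦ AB  (constrained at step 1)
    D ↦ C  (constrained at step 1)

A->D, B->AB, C->BD, D->C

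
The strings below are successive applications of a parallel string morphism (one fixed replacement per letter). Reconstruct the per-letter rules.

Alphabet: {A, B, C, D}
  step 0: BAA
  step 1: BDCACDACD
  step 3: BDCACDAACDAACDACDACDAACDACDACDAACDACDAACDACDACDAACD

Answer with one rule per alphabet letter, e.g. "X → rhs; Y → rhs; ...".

A->ACD, B->BDC, C->A, D->ACD

  step 0 ⇒ step 1: BAA ⇒ BDC·ACD·ACD
    A ↦ ACD
    B ↦ BDC
    C ↦ A  (constrained at step 1)
    D ↦ ACD  (constrained at step 1)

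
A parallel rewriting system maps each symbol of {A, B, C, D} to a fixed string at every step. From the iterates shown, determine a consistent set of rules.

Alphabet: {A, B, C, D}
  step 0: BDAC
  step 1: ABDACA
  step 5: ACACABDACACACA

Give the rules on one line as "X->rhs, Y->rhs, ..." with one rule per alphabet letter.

A->C, B->AB, C->A, D->DA

  step 0 ⇒ step 1: BDAC ⇒ AB·DA·C·A
    A ↦ C
    B ↦ AB
    C ↦ A
    D ↦ DA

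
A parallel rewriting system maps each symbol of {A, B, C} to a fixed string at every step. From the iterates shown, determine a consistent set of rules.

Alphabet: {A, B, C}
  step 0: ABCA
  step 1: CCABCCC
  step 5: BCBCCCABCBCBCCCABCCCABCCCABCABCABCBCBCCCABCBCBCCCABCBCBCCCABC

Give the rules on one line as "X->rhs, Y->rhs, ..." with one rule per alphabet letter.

  step 0 ⇒ step 1: ABCA ⇒ CC·A·BC·CC
    A ↦ CC
    B ↦ A
    C ↦ BC

A->CC, B->A, C->BC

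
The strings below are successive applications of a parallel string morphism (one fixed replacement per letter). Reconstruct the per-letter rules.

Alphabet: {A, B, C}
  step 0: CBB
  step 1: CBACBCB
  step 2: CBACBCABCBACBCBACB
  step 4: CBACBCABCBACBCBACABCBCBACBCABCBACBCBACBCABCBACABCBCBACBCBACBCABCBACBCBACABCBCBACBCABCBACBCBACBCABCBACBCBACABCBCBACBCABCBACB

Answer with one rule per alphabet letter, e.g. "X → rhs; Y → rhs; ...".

A->CAB, B->CB, C->CBA

  step 1 ⇒ step 2: CBACBCB ⇒ CBA·CB·CAB·CBA·CB·CBA·CB
    A ↦ CAB
    B ↦ CB
    C ↦ CBA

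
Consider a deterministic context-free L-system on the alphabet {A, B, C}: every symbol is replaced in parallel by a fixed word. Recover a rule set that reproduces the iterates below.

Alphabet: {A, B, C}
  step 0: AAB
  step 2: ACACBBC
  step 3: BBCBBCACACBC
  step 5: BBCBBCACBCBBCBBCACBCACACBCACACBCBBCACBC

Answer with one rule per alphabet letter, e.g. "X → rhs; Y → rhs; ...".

A->B, B->AC, C->BC

  step 2 ⇒ step 3: ACACBBC ⇒ B·BC·B·BC·AC·AC·BC
    A ↦ B
    B ↦ AC
    C ↦ BC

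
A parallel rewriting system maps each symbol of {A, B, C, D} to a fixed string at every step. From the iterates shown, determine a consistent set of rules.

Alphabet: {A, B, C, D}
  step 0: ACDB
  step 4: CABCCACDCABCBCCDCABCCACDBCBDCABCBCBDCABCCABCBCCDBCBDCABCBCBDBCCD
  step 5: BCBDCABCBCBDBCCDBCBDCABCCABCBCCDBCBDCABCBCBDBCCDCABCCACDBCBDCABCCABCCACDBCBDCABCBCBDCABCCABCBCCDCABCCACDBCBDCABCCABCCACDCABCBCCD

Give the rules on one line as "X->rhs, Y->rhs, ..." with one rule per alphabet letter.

  step 4 ⇒ step 5: CABCCACDCABCBCCDCABCCACDBCBDCABCBCBDCABCCABCBCCDBCBDCABCBCBDBCCD ⇒ BC·BD·CA·BC·BC·BD·BC·CD·BC·BD·CA·BC·CA·BC·BC·CD·BC·BD·CA·BC·BC·BD·BC·CD·CA·BC·CA·CD·BC·BD·CA·BC·CA·BC·CA·CD·BC·BD·CA·BC·BC·BD·CA·BC·CA·BC·BC·CD·CA·BC·CA·CD·BC·BD·CA·BC·CA·BC·CA·CD·CA·BC·BC·CD
    A ↦ BD
    B ↦ CA
    C ↦ BC
    D ↦ CD

A->BD, B->CA, C->BC, D->CD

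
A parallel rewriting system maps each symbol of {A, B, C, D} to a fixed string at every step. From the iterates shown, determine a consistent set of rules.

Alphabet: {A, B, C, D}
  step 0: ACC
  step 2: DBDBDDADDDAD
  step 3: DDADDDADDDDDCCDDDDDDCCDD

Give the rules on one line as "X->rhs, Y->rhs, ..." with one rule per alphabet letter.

A->CC, B->AD, C->DB, D->DD

  step 2 ⇒ step 3: DBDBDDADDDAD ⇒ DD·AD·DD·AD·DD·DD·CC·DD·DD·DD·CC·DD
    A ↦ CC
    B ↦ AD
    D ↦ DD
    C ↦ DB  (constrained at step 0)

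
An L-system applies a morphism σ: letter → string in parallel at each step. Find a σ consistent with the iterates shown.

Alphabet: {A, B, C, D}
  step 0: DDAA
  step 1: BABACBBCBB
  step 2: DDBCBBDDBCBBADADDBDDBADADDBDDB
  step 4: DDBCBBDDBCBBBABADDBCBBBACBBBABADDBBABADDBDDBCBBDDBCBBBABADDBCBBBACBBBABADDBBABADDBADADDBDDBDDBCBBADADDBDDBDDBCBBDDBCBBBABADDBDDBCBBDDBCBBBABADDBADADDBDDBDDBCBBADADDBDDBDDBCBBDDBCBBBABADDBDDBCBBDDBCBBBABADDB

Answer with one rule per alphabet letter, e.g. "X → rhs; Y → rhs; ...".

  step 1 ⇒ step 2: BABACBBCBB ⇒ DDB·CBB·DDB·CBB·ADA·DDB·DDB·ADA·DDB·DDB
    A ↦ CBB
    B ↦ DDB
    C ↦ ADA
  step 0 ⇒ step 1: DDAA ⇒ BA·BA·CBB·CBB
    D ↦ BA

A->CBB, B->DDB, C->ADA, D->BA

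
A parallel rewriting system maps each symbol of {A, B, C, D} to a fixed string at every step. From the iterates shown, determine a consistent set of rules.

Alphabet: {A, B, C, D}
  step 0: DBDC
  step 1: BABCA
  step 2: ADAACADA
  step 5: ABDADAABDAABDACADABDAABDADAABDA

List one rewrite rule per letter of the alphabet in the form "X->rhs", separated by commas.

  step 1 ⇒ step 2: BABCA ⇒ A·DA·A·CA·DA
    A ↦ DA
    B ↦ A
    C ↦ CA
  step 0 ⇒ step 1: DBDC ⇒ B·A·B·CA
    D ↦ B

A->DA, B->A, C->CA, D->B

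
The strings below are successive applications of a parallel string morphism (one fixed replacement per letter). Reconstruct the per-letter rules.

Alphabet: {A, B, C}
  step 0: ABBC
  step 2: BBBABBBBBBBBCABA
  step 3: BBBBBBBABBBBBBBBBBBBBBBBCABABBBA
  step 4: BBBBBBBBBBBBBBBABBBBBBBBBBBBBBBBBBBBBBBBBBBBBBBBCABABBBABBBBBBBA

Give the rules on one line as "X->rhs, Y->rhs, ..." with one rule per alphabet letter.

A->BA, B->BB, C->CA

  step 3 ⇒ step 4: BBBBBBBABBBBBBBBBBBBBBBBCABABBBA ⇒ BB·BB·BB·BB·BB·BB·BB·BA·BB·BB·BB·BB·BB·BB·BB·BB·BB·BB·BB·BB·BB·BB·BB·BB·CA·BA·BB·BA·BB·BB·BB·BA
    A ↦ BA
    B ↦ BB
    C ↦ CA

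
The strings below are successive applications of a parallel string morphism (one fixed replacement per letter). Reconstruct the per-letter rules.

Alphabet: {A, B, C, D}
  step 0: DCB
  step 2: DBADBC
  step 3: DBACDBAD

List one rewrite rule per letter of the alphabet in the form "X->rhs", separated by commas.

A->C, B->A, C->D, D->DB

  step 2 ⇒ step 3: DBADBC ⇒ DB·A·C·DB·A·D
    A ↦ C
    B ↦ A
    C ↦ D
    D ↦ DB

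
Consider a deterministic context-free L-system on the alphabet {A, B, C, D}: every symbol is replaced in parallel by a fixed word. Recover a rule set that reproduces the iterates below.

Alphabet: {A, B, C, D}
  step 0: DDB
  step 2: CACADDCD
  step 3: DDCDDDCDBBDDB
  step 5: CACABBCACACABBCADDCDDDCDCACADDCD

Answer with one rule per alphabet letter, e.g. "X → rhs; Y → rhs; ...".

A->CD, B->CA, C->DD, D->B

  step 2 ⇒ step 3: CACADDCD ⇒ DD·CD·DD·CD·B·B·DD·B
    A ↦ CD
    C ↦ DD
    D ↦ B
    B ↦ CA  (constrained at step 0)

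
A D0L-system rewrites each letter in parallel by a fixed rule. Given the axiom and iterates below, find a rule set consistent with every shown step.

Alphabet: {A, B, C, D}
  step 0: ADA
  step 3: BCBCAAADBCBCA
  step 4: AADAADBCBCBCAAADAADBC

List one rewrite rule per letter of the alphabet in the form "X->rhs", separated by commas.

A->BC, B->A, C->AD, D->A

  step 3 ⇒ step 4: BCBCAAADBCBCA ⇒ A·AD·A·AD·BC·BC·BC·A·A·AD·A·AD·BC
    A ↦ BC
    B ↦ A
    C ↦ AD
    D ↦ A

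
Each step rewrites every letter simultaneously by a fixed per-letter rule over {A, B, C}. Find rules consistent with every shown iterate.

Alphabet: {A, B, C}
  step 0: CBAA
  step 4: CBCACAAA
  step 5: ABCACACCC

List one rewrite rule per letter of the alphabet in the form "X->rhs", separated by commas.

A->C, B->BC, C->A

  step 4 ⇒ step 5: CBCACAAA ⇒ A·BC·A·C·A·C·C·C
    A ↦ C
    B ↦ BC
    C ↦ A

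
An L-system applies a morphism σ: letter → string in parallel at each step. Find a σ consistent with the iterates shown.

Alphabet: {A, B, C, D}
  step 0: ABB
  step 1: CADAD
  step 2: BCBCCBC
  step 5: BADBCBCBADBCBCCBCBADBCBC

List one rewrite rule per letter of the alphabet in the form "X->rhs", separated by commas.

  step 1 ⇒ step 2: CADAD ⇒ B·C·BC·C·BC
    A ↦ C
    C ↦ B
    D ↦ BC
  step 0 ⇒ step 1: ABB ⇒ C·AD·AD
    B ↦ AD

A->C, B->AD, C->B, D->BC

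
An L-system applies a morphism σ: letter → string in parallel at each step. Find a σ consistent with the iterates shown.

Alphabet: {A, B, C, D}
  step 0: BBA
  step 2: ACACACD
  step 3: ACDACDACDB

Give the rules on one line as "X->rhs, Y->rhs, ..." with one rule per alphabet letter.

  step 2 ⇒ step 3: ACACACD ⇒ AC·D·AC·D·AC·D·B
    A ↦ AC
    C ↦ D
    D ↦ B
    B ↦ A  (constrained at step 0)

A->AC, B->A, C->D, D->B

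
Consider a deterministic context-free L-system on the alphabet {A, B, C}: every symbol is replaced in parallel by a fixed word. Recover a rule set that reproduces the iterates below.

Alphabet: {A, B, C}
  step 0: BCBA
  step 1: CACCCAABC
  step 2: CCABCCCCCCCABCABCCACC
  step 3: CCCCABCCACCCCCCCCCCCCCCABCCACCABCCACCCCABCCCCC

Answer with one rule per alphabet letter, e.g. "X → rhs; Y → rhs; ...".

A->ABC, B->CA, C->CC

  step 2 ⇒ step 3: CCABCCCCCCCABCABCCACC ⇒ CC·CC·ABC·CA·CC·CC·CC·CC·CC·CC·CC·ABC·CA·CC·ABC·CA·CC·CC·ABC·CC·CC
    A ↦ ABC
    B ↦ CA
    C ↦ CC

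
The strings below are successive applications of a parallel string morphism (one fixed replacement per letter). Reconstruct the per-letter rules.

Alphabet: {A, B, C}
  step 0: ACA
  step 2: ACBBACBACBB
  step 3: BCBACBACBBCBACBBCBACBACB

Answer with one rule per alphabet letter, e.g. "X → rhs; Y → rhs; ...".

  step 2 ⇒ step 3: ACBBACBACBB ⇒ BC·B·ACB·ACB·BC·B·ACB·BC·B·ACB·ACB
    A ↦ BC
    B ↦ ACB
    C ↦ B

A->BC, B->ACB, C->B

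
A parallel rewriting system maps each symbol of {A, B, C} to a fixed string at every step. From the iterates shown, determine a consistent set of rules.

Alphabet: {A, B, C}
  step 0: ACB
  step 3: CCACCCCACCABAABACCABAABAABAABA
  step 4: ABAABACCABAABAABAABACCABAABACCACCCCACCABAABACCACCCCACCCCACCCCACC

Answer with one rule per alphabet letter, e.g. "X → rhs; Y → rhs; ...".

A->CC, B->A, C->ABA

  step 3 ⇒ step 4: CCACCCCACCABAABACCABAABAABAABA ⇒ ABA·ABA·CC·ABA·ABA·ABA·ABA·CC·ABA·ABA·CC·A·CC·CC·A·CC·ABA·ABA·CC·A·CC·CC·A·CC·CC·A·CC·CC·A·CC
    A ↦ CC
    B ↦ A
    C ↦ ABA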